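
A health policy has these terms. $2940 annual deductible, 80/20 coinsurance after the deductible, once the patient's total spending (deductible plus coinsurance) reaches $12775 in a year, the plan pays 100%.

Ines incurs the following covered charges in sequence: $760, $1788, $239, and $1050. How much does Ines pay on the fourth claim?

$332.40

Bill 1, $760: all of it applies to the deductible. Patient pays $760; OOP now $760.
Bill 2, $1788: fully absorbed by the deductible. Patient owes $1788 (running OOP $2548).
Bill 3, $239: all of it applies to the deductible. Patient owes $239 (running OOP $2787).
Bill 4, $1050: $153 to deductible, leaving $897; 20% of $897 = $179.40. Patient owes $332.40 (running OOP $3119.40).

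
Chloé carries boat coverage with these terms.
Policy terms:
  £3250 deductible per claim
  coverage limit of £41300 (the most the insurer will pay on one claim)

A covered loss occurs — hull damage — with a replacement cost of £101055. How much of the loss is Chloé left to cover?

£59755

Less the £3250 deductible: £101055 − £3250 = £97805.
Since £97805 > £41300, the payout is capped at £41300.
Owner's share is the uncovered remainder: £101055 − £41300 = £59755.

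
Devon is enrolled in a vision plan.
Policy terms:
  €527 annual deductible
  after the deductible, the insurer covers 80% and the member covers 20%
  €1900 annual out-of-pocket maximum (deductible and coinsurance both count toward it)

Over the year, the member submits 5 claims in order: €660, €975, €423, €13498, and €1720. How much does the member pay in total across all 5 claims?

€1900

Claim 1 (€660): €527 to deductible, leaving €133; member's 20% is €26.60. Member pays €553.60; OOP now €553.60.
Claim 2 (€975): deductible met; 20% of €975 = €195. Member pays €195; OOP now €748.60.
Claim 3 (€423): 20% coinsurance on €423 = €84.60. Member pays €84.60; OOP now €833.20.
Claim 4 (€13498): deductible already satisfied, so member's share is 20% × €13498 = €2699.60. That would push OOP to €3532.80, over the €1900 cap, so member pays €1900 − €833.20 = €1066.80.
Claim 5 (€1720): deductible met; 20% of €1720 = €344. Adding that to €1900 gives €2244, past the €1900 cap; member pays only €1900 − €1900 = €0.
Summing the member's payments: €553.60 + €195 + €84.60 + €1066.80 + €0 = €1900.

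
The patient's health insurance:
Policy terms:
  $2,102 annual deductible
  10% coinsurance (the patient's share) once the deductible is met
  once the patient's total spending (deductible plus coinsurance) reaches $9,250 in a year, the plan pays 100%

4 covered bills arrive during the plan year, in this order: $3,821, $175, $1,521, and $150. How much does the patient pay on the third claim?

Bill 1, $3,821: $2,102 finishes the deductible; $1,719 goes to coinsurance; 10% of $1,719 = $171.90. Patient owes $2,273.90 (running OOP $2,273.90).
Bill 2, $175: 10% coinsurance on $175 = $17.50. Cost to patient: $17.50. OOP to date $2,291.40.
Bill 3, $1,521: deductible met; 10% of $1,521 = $152.10. Patient owes $152.10 (running OOP $2,443.50).

$152.10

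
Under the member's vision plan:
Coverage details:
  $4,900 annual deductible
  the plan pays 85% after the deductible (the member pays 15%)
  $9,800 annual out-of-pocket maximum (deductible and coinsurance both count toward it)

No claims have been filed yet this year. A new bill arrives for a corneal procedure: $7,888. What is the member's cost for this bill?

$5,348.20

The full $4,900 deductible is still open; $4,900 of this bill applies to it.
That leaves $7,888 − $4,900 = $2,988 for coinsurance.
Member's 15% share of $2,988 is $448.20.
Member responsibility before any cap: $4,900 + $448.20 = $5,348.20.
Cumulative spending $0 + $5,348.20 = $5,348.20 stays under the $9,800 maximum.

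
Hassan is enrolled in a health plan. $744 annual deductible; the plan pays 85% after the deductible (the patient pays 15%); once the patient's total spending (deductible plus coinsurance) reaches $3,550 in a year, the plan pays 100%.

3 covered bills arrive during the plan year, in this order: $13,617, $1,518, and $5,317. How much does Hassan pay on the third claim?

$647.35

#1 ($13,617): $744 to deductible, leaving $12,873; coinsurance $12,873 × 15% = $1,930.95. Cost to patient: $2,674.95. OOP to date $2,674.95.
#2 ($1,518): 15% coinsurance on $1,518 = $227.70. Patient owes $227.70 (running OOP $2,902.65).
#3 ($5,317): deductible already satisfied, so patient's share is 15% × $5,317 = $797.55. That would push OOP to $3,700.20, over the $3,550 cap, so patient pays $3,550 − $2,902.65 = $647.35.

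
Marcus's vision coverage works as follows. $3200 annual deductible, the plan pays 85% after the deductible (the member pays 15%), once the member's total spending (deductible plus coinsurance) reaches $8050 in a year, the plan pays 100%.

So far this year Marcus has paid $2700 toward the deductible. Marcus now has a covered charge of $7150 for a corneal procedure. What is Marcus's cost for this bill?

$1497.50

$2700 of the $3200 deductible is already met, leaving $500.
After the $500 deductible portion, $7150 − $500 = $6650 is subject to coinsurance.
Member's 15% share of $6650 is $997.50.
So the member owes $500 + $997.50 = $1497.50 before any cap.
Year-to-date out-of-pocket becomes $2700 + $1497.50 = $4197.50, still under the $8050 maximum, so no cap applies.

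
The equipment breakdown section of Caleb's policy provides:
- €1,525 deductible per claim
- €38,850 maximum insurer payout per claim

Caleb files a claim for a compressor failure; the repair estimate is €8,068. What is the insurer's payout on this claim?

€6,543

Subtract the deductible: €8,068 − €1,525 = €6,543.
€6,543 is within the €38,850 limit, so the insurer pays €6,543.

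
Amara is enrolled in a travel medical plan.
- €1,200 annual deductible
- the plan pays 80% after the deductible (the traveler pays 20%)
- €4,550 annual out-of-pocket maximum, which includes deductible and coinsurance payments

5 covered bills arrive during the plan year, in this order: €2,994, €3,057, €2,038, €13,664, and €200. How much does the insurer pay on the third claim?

€1,630.40

Bill 1, €2,994: deductible takes €1,200, €1,794 remains; 20% of €1,794 = €358.80. Cost to traveler: €1,558.80. OOP to date €1,558.80. Plan pays €2,994 − €1,558.80 = €1,435.20.
Bill 2, €3,057: deductible already satisfied, so traveler's share is 20% × €3,057 = €611.40. Traveler owes €611.40 (running OOP €2,170.20). Plan pays €3,057 − €611.40 = €2,445.60.
Bill 3, €2,038: 20% coinsurance on €2,038 = €407.60. Cost to traveler: €407.60. OOP to date €2,577.80. Insurer: €2,038 − €407.60 = €1,630.40.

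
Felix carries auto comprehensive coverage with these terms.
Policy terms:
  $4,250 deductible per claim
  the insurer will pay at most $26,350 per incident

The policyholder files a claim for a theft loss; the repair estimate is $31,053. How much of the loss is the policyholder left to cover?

After the deductible, $31,053 − $4,250 = $26,803 remains.
$26,803 exceeds the $26,350 limit, so the insurer pays the limit: $26,350.
Out of pocket: $31,053 − $26,350 = $4,703.

$4,703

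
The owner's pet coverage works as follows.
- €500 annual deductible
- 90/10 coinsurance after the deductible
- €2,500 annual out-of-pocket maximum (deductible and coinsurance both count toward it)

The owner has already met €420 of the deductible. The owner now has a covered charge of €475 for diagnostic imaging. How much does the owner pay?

€119.50

€420 of the €500 deductible is already met, leaving €80.
That leaves €475 − €80 = €395 for coinsurance.
Owner's 10% share of €395 is €39.50.
Owner responsibility before any cap: €80 + €39.50 = €119.50.
Total out-of-pocket so far would be €420 + €119.50 = €539.50, below the €2,500 cap — no reduction.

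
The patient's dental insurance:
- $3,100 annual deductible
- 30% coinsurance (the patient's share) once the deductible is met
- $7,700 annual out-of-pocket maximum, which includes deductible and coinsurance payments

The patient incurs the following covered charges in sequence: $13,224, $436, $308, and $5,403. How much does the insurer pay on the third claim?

$215.60

Claim 1 — $13,224: $3,100 finishes the deductible; $10,124 goes to coinsurance; 30% of $10,124 = $3,037.20. Cost to patient: $6,137.20. OOP to date $6,137.20. Plan pays $13,224 − $6,137.20 = $7,086.80.
Claim 2 — $436: 30% coinsurance on $436 = $130.80. Patient pays $130.80; OOP now $6,268. Insurer: $436 − $130.80 = $305.20.
Claim 3 — $308: 30% coinsurance on $308 = $92.40. Patient pays $92.40; OOP now $6,360.40. Plan pays $308 − $92.40 = $215.60.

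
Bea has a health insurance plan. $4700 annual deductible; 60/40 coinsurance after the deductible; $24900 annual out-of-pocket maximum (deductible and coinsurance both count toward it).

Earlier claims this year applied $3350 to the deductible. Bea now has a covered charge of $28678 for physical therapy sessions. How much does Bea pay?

$12281.20

$3350 of the $4700 deductible is already met, leaving $1350.
The remaining $27328 (= $28678 − $1350) moves to coinsurance.
Patient's 40% share of $27328 is $10931.20.
So the patient owes $1350 + $10931.20 = $12281.20 before any cap.
Year-to-date out-of-pocket becomes $3350 + $12281.20 = $15631.20, still under the $24900 maximum, so no cap applies.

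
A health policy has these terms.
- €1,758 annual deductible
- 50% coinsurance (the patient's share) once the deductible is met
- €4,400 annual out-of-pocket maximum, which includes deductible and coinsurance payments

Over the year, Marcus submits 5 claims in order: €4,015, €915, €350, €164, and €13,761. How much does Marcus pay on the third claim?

€175

Claim 1 (€4,015): €1,758 to deductible, leaving €2,257; coinsurance €2,257 × 50% = €1,128.50. Patient owes €2,886.50 (running OOP €2,886.50).
Claim 2 (€915): deductible already satisfied, so patient's share is 50% × €915 = €457.50. Patient owes €457.50 (running OOP €3,344).
Claim 3 (€350): deductible met; 50% of €350 = €175. Patient owes €175 (running OOP €3,519).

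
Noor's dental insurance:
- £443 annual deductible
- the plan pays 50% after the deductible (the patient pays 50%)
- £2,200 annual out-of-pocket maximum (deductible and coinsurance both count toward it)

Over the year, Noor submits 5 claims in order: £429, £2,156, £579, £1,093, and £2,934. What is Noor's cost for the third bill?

£289.50

Claim 1 — £429: all of it applies to the deductible. Cost to patient: £429. OOP to date £429.
Claim 2 — £2,156: £14 to deductible, leaving £2,142; 50% of £2,142 = £1,071. Cost to patient: £1,085. OOP to date £1,514.
Claim 3 — £579: 50% coinsurance on £579 = £289.50. Cost to patient: £289.50. OOP to date £1,803.50.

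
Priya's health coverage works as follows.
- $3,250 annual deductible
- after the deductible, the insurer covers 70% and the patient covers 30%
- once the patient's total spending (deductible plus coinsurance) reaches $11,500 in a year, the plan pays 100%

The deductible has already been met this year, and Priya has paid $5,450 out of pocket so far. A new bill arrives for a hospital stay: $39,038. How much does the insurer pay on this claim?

The deductible is already satisfied, so the full bill goes to coinsurance.
30% of $39,038 = $11,711.40 falls to the patient.
Adding $11,711.40 to the $5,450 already spent would give $17,161.40, which exceeds the $11,500 cap; the patient pays just $11,500 − $5,450 = $6,050.
The plan picks up $39,038 − $6,050 = $32,988.

$32,988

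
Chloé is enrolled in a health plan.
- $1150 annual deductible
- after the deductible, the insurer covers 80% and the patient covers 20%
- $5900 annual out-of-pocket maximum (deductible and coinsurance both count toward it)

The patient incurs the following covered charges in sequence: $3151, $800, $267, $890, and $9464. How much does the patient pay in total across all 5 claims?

$3834.40

#1 ($3151): $1150 finishes the deductible; $2001 goes to coinsurance; 20% of $2001 = $400.20. Cost to patient: $1550.20. OOP to date $1550.20.
#2 ($800): deductible already satisfied, so patient's share is 20% × $800 = $160. Cost to patient: $160. OOP to date $1710.20.
#3 ($267): deductible already satisfied, so patient's share is 20% × $267 = $53.40. Patient owes $53.40 (running OOP $1763.60).
#4 ($890): 20% coinsurance on $890 = $178. Patient owes $178 (running OOP $1941.60).
#5 ($9464): deductible met; 20% of $9464 = $1892.80. Cost to patient: $1892.80. OOP to date $3834.40.
Summing the patient's payments: $1550.20 + $160 + $53.40 + $178 + $1892.80 = $3834.40.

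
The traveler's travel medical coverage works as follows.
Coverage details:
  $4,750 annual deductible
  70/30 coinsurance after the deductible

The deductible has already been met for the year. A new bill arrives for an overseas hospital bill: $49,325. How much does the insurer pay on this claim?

$34,527.50

The deductible is already satisfied, so the full bill goes to coinsurance.
Traveler's 30% share of $49,325 is $14,797.50.
Insurer pays the balance: $49,325 − $14,797.50 = $34,527.50.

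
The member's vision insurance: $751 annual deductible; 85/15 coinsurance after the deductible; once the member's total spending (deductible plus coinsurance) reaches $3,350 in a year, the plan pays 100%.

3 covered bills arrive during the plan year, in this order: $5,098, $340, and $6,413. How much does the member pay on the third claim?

#1 ($5,098): $751 finishes the deductible; $4,347 goes to coinsurance; 15% of $4,347 = $652.05. Cost to member: $1,403.05. OOP to date $1,403.05.
#2 ($340): deductible already satisfied, so member's share is 15% × $340 = $51. Member pays $51; OOP now $1,454.05.
#3 ($6,413): 15% coinsurance on $6,413 = $961.95. Member owes $961.95 (running OOP $2,416).

$961.95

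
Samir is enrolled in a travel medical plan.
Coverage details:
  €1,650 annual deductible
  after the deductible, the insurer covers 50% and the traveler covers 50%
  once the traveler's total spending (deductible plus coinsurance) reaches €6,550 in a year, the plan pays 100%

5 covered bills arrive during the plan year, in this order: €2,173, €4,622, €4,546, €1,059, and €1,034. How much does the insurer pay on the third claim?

Claim 1 — €2,173: deductible takes €1,650, €523 remains; 50% of €523 = €261.50. Cost to traveler: €1,911.50. OOP to date €1,911.50. Plan pays €2,173 − €1,911.50 = €261.50.
Claim 2 — €4,622: 50% coinsurance on €4,622 = €2,311. Traveler pays €2,311; OOP now €4,222.50. Insurer: €4,622 − €2,311 = €2,311.
Claim 3 — €4,546: deductible met; 50% of €4,546 = €2,273. Traveler pays €2,273; OOP now €6,495.50. Insurer: €4,546 − €2,273 = €2,273.

€2,273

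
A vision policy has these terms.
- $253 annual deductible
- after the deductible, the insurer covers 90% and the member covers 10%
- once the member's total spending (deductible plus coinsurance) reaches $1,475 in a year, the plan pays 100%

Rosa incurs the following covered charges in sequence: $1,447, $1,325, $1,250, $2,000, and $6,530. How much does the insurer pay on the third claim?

$1,125

#1 ($1,447): $253 finishes the deductible; $1,194 goes to coinsurance; coinsurance $1,194 × 10% = $119.40. Cost to member: $372.40. OOP to date $372.40. Plan pays $1,447 − $372.40 = $1,074.60.
#2 ($1,325): deductible met; 10% of $1,325 = $132.50. Member pays $132.50; OOP now $504.90. Plan pays $1,325 − $132.50 = $1,192.50.
#3 ($1,250): 10% coinsurance on $1,250 = $125. Member owes $125 (running OOP $629.90). Insurer: $1,250 − $125 = $1,125.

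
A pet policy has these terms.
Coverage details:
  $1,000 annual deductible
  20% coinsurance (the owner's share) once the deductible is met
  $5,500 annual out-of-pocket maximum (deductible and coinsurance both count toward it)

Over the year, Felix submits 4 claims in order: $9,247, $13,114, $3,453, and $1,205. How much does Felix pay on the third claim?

Bill 1, $9,247: $1,000 to deductible, leaving $8,247; coinsurance $8,247 × 20% = $1,649.40. Cost to owner: $2,649.40. OOP to date $2,649.40.
Bill 2, $13,114: deductible met; 20% of $13,114 = $2,622.80. Cost to owner: $2,622.80. OOP to date $5,272.20.
Bill 3, $3,453: 20% coinsurance on $3,453 = $690.60. That would push OOP to $5,962.80, over the $5,500 cap, so owner pays $5,500 − $5,272.20 = $227.80.

$227.80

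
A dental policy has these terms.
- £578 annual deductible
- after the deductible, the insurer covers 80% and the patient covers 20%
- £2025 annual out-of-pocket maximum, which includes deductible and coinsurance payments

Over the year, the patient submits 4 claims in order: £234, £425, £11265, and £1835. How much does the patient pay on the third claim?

£1430.80

Claim 1 — £234: entire amount goes to the deductible. Patient owes £234 (running OOP £234).
Claim 2 — £425: £344 to deductible, leaving £81; patient's 20% is £16.20. Cost to patient: £360.20. OOP to date £594.20.
Claim 3 — £11265: 20% coinsurance on £11265 = £2253. Adding that to £594.20 gives £2847.20, past the £2025 cap; patient pays only £2025 − £594.20 = £1430.80.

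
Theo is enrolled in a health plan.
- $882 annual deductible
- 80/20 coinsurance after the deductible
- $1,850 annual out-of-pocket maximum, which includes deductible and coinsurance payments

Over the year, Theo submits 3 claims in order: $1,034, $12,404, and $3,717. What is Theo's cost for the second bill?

$937.60

Bill 1, $1,034: $882 to deductible, leaving $152; coinsurance $152 × 20% = $30.40. Patient owes $912.40 (running OOP $912.40).
Bill 2, $12,404: 20% coinsurance on $12,404 = $2,480.80. Adding that to $912.40 gives $3,393.20, past the $1,850 cap; patient pays only $1,850 − $912.40 = $937.60.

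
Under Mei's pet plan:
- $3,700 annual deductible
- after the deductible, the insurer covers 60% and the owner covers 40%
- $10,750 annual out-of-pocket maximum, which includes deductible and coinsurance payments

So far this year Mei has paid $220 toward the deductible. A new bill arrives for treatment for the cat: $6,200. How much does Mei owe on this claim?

Deductible still to meet: $3,700 − $220 = $3,480.
After the $3,480 deductible portion, $6,200 − $3,480 = $2,720 is subject to coinsurance.
Coinsurance: $2,720 × 40% = $1,088.
Owner responsibility before any cap: $3,480 + $1,088 = $4,568.
Total out-of-pocket so far would be $220 + $4,568 = $4,788, below the $10,750 cap — no reduction.

$4,568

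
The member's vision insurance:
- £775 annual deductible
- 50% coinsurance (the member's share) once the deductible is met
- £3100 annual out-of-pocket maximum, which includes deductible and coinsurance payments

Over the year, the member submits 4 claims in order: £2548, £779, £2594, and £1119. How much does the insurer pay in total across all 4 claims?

#1 (£2548): £775 finishes the deductible; £1773 goes to coinsurance; 50% of £1773 = £886.50. Cost to member: £1661.50. OOP to date £1661.50. Insurer: £2548 − £1661.50 = £886.50.
#2 (£779): deductible met; 50% of £779 = £389.50. Member owes £389.50 (running OOP £2051). Plan pays £779 − £389.50 = £389.50.
#3 (£2594): deductible already satisfied, so member's share is 50% × £2594 = £1297. OOP would hit £3348 > £3100, so the cap limits the member to £3100 − £2051 = £1049. Insurer: £2594 − £1049 = £1545.
#4 (£1119): deductible already satisfied, so member's share is 50% × £1119 = £559.50. OOP would hit £3659.50 > £3100, so the cap limits the member to £3100 − £3100 = £0. Insurer: £1119 − £0 = £1119.
Insurer total: £886.50 + £389.50 + £1545 + £1119 = £3940.

£3940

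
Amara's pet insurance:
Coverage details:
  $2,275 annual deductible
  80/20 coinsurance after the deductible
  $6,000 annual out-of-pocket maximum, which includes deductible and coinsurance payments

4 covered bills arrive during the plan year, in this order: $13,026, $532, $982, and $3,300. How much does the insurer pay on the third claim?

$785.60

Bill 1, $13,026: $2,275 finishes the deductible; $10,751 goes to coinsurance; coinsurance $10,751 × 20% = $2,150.20. Cost to owner: $4,425.20. OOP to date $4,425.20. Plan pays $13,026 − $4,425.20 = $8,600.80.
Bill 2, $532: 20% coinsurance on $532 = $106.40. Cost to owner: $106.40. OOP to date $4,531.60. Plan pays $532 − $106.40 = $425.60.
Bill 3, $982: deductible already satisfied, so owner's share is 20% × $982 = $196.40. Owner owes $196.40 (running OOP $4,728). Insurer: $982 − $196.40 = $785.60.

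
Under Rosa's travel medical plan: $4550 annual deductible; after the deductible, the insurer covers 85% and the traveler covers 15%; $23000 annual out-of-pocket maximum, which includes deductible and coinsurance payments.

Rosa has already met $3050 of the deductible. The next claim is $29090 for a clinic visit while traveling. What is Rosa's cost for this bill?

Deductible still to meet: $4550 − $3050 = $1500.
That leaves $29090 − $1500 = $27590 for coinsurance.
Traveler's 15% share of $27590 is $4138.50.
Traveler responsibility before any cap: $1500 + $4138.50 = $5638.50.
Total out-of-pocket so far would be $3050 + $5638.50 = $8688.50, below the $23000 cap — no reduction.

$5638.50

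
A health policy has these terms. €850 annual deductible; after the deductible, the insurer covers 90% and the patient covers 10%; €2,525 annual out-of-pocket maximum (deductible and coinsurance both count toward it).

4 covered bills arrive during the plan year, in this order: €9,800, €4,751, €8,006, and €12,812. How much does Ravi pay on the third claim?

€304.90

#1 (€9,800): €850 to deductible, leaving €8,950; 10% of €8,950 = €895. Patient owes €1,745 (running OOP €1,745).
#2 (€4,751): deductible met; 10% of €4,751 = €475.10. Patient pays €475.10; OOP now €2,220.10.
#3 (€8,006): 10% coinsurance on €8,006 = €800.60. OOP would hit €3,020.70 > €2,525, so the cap limits the patient to €2,525 − €2,220.10 = €304.90.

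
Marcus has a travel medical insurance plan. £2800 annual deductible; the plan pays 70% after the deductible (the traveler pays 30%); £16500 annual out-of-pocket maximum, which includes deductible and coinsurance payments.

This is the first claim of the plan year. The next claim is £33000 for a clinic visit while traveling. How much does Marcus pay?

£11860

Deductible not yet touched, so the first £2800 of the bill goes to the deductible.
The remaining £30200 (= £33000 − £2800) moves to coinsurance.
Coinsurance: £30200 × 30% = £9060.
So the traveler owes £2800 + £9060 = £11860 before any cap.
Total out-of-pocket so far would be £0 + £11860 = £11860, below the £16500 cap — no reduction.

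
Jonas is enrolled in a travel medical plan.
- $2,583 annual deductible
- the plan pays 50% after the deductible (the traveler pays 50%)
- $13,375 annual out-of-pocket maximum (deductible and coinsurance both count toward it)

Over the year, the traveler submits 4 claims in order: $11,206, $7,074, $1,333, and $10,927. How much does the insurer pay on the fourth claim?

Claim 1 ($11,206): $2,583 to deductible, leaving $8,623; traveler's 50% is $4,311.50. Traveler pays $6,894.50; OOP now $6,894.50. Insurer: $11,206 − $6,894.50 = $4,311.50.
Claim 2 ($7,074): deductible met; 50% of $7,074 = $3,537. Traveler pays $3,537; OOP now $10,431.50. Plan pays $7,074 − $3,537 = $3,537.
Claim 3 ($1,333): 50% coinsurance on $1,333 = $666.50. Traveler pays $666.50; OOP now $11,098. Insurer: $1,333 − $666.50 = $666.50.
Claim 4 ($10,927): deductible met; 50% of $10,927 = $5,463.50. OOP would hit $16,561.50 > $13,375, so the cap limits the traveler to $13,375 − $11,098 = $2,277. Insurer: $10,927 − $2,277 = $8,650.

$8,650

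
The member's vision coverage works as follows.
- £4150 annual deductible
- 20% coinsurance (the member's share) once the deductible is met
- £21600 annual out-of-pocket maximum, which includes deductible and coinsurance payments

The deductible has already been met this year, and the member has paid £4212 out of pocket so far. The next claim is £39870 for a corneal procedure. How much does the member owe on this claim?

£7974

With the deductible met, the entire £39870 is subject to coinsurance.
Member's 20% share of £39870 is £7974.
Total out-of-pocket so far would be £4212 + £7974 = £12186, below the £21600 cap — no reduction.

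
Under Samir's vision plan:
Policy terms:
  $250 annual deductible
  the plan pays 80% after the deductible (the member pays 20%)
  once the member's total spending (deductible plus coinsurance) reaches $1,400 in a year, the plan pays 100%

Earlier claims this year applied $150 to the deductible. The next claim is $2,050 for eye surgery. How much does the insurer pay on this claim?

Remaining deductible: $250 − $150 = $100.
That leaves $2,050 − $100 = $1,950 for coinsurance.
Coinsurance: $1,950 × 20% = $390.
So the member owes $100 + $390 = $490 before any cap.
Cumulative spending $150 + $490 = $640 stays under the $1,400 maximum.
The insurer covers the remainder: $2,050 − $490 = $1,560.

$1,560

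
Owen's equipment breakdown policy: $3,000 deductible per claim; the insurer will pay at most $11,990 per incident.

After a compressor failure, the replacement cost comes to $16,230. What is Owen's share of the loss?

$4,240

After the deductible, $16,230 − $3,000 = $13,230 remains.
Since $13,230 > $11,990, the payout is capped at $11,990.
Business owner's share is the uncovered remainder: $16,230 − $11,990 = $4,240.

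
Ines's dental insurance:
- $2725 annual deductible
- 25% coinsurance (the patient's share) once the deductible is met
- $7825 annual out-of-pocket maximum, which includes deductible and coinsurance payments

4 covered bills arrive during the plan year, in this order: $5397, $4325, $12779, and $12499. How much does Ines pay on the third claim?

Claim 1 — $5397: $2725 finishes the deductible; $2672 goes to coinsurance; patient's 25% is $668. Cost to patient: $3393. OOP to date $3393.
Claim 2 — $4325: deductible met; 25% of $4325 = $1081.25. Patient owes $1081.25 (running OOP $4474.25).
Claim 3 — $12779: deductible already satisfied, so patient's share is 25% × $12779 = $3194.75. Patient owes $3194.75 (running OOP $7669).

$3194.75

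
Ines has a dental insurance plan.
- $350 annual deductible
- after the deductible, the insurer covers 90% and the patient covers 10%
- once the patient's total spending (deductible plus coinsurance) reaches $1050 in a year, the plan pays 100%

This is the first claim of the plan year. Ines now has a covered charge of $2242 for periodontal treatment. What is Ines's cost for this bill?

$539.20

Nothing has been paid toward the $350 deductible, so the first $350 of this charge is applied there.
After the $350 deductible portion, $2242 − $350 = $1892 is subject to coinsurance.
Patient's 10% share of $1892 is $189.20.
So the patient owes $350 + $189.20 = $539.20 before any cap.
Year-to-date out-of-pocket becomes $0 + $539.20 = $539.20, still under the $1050 maximum, so no cap applies.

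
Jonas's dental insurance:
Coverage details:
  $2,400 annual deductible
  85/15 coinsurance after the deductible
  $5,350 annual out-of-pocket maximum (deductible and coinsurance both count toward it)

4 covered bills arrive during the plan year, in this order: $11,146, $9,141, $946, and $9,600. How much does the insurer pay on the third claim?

Claim 1 ($11,146): $2,400 to deductible, leaving $8,746; patient's 15% is $1,311.90. Cost to patient: $3,711.90. OOP to date $3,711.90. Plan pays $11,146 − $3,711.90 = $7,434.10.
Claim 2 ($9,141): 15% coinsurance on $9,141 = $1,371.15. Patient pays $1,371.15; OOP now $5,083.05. Insurer: $9,141 − $1,371.15 = $7,769.85.
Claim 3 ($946): deductible already satisfied, so patient's share is 15% × $946 = $141.90. Cost to patient: $141.90. OOP to date $5,224.95. Plan pays $946 − $141.90 = $804.10.

$804.10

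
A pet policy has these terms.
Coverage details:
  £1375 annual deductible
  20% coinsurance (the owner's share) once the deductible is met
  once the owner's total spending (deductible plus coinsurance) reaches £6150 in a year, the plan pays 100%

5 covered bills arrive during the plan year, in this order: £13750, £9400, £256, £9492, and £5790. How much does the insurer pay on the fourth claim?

#1 (£13750): £1375 finishes the deductible; £12375 goes to coinsurance; 20% of £12375 = £2475. Owner owes £3850 (running OOP £3850). Plan pays £13750 − £3850 = £9900.
#2 (£9400): deductible met; 20% of £9400 = £1880. Cost to owner: £1880. OOP to date £5730. Plan pays £9400 − £1880 = £7520.
#3 (£256): 20% coinsurance on £256 = £51.20. Owner pays £51.20; OOP now £5781.20. Plan pays £256 − £51.20 = £204.80.
#4 (£9492): deductible met; 20% of £9492 = £1898.40. OOP would hit £7679.60 > £6150, so the cap limits the owner to £6150 − £5781.20 = £368.80. Insurer: £9492 − £368.80 = £9123.20.

£9123.20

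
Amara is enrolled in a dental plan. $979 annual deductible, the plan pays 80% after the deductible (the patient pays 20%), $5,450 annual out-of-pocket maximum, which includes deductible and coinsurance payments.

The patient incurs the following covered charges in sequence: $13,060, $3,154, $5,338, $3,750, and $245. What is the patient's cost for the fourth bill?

$356.40

#1 ($13,060): $979 finishes the deductible; $12,081 goes to coinsurance; 20% of $12,081 = $2,416.20. Cost to patient: $3,395.20. OOP to date $3,395.20.
#2 ($3,154): deductible already satisfied, so patient's share is 20% × $3,154 = $630.80. Patient owes $630.80 (running OOP $4,026).
#3 ($5,338): deductible already satisfied, so patient's share is 20% × $5,338 = $1,067.60. Patient pays $1,067.60; OOP now $5,093.60.
#4 ($3,750): deductible met; 20% of $3,750 = $750. That would push OOP to $5,843.60, over the $5,450 cap, so patient pays $5,450 − $5,093.60 = $356.40.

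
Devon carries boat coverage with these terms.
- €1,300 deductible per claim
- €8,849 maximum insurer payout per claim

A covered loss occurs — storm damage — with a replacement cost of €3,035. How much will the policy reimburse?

€1,735

Subtract the deductible: €3,035 − €1,300 = €1,735.
€1,735 ≤ €8,849, so the limit doesn't bind; insurer pays €1,735.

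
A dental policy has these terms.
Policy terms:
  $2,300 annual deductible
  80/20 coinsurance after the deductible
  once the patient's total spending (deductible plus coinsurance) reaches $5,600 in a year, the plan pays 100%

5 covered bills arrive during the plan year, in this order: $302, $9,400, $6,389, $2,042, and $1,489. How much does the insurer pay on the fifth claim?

$1,355.60

Claim 1 ($302): fully absorbed by the deductible. Cost to patient: $302. OOP to date $302. Insurer: $302 − $302 = $0.
Claim 2 ($9,400): $1,998 to deductible, leaving $7,402; patient's 20% is $1,480.40. Patient owes $3,478.40 (running OOP $3,780.40). Plan pays $9,400 − $3,478.40 = $5,921.60.
Claim 3 ($6,389): deductible already satisfied, so patient's share is 20% × $6,389 = $1,277.80. Patient pays $1,277.80; OOP now $5,058.20. Plan pays $6,389 − $1,277.80 = $5,111.20.
Claim 4 ($2,042): deductible already satisfied, so patient's share is 20% × $2,042 = $408.40. Patient owes $408.40 (running OOP $5,466.60). Insurer: $2,042 − $408.40 = $1,633.60.
Claim 5 ($1,489): deductible already satisfied, so patient's share is 20% × $1,489 = $297.80. Adding that to $5,466.60 gives $5,764.40, past the $5,600 cap; patient pays only $5,600 − $5,466.60 = $133.40. Insurer: $1,489 − $133.40 = $1,355.60.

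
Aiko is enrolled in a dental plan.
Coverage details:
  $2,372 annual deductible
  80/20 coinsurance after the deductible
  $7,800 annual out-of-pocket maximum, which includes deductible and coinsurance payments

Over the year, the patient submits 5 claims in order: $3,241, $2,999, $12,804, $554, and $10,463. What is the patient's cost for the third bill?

$2,560.80

Claim 1 ($3,241): $2,372 to deductible, leaving $869; 20% of $869 = $173.80. Patient pays $2,545.80; OOP now $2,545.80.
Claim 2 ($2,999): 20% coinsurance on $2,999 = $599.80. Patient owes $599.80 (running OOP $3,145.60).
Claim 3 ($12,804): deductible met; 20% of $12,804 = $2,560.80. Cost to patient: $2,560.80. OOP to date $5,706.40.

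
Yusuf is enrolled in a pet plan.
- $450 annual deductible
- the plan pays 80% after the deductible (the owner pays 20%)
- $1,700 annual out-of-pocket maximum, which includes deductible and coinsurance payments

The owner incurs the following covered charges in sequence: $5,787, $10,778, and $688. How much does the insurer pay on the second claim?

Bill 1, $5,787: $450 finishes the deductible; $5,337 goes to coinsurance; 20% of $5,337 = $1,067.40. Owner pays $1,517.40; OOP now $1,517.40. Plan pays $5,787 − $1,517.40 = $4,269.60.
Bill 2, $10,778: deductible met; 20% of $10,778 = $2,155.60. That would push OOP to $3,673, over the $1,700 cap, so owner pays $1,700 − $1,517.40 = $182.60. Plan pays $10,778 − $182.60 = $10,595.40.

$10,595.40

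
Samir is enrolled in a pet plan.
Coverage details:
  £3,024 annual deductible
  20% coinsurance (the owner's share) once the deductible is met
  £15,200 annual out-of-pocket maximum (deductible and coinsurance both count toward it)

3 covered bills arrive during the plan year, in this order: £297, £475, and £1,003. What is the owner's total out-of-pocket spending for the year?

£1,775

Claim 1 (£297): all of it applies to the deductible. Owner pays £297; OOP now £297.
Claim 2 (£475): entire amount goes to the deductible. Owner pays £475; OOP now £772.
Claim 3 (£1,003): fully absorbed by the deductible. Owner owes £1,003 (running OOP £1,775).
Total paid by the owner: £297 + £475 + £1,003 = £1,775.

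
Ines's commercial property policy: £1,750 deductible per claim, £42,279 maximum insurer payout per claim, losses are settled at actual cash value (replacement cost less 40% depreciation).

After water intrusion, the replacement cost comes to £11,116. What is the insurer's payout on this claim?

£4,919.60

At 40% depreciation, ACV = £11,116 − £4,446.40 = £6,669.60.
After the deductible, £6,669.60 − £1,750 = £4,919.60 remains.
£4,919.60 is within the £42,279 limit, so the insurer pays £4,919.60.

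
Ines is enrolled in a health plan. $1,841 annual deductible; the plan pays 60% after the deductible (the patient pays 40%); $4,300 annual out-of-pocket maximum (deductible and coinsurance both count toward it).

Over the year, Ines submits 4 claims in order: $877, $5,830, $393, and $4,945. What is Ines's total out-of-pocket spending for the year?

#1 ($877): fully absorbed by the deductible. Patient pays $877; OOP now $877.
#2 ($5,830): deductible takes $964, $4,866 remains; patient's 40% is $1,946.40. Cost to patient: $2,910.40. OOP to date $3,787.40.
#3 ($393): deductible met; 40% of $393 = $157.20. Patient pays $157.20; OOP now $3,944.60.
#4 ($4,945): 40% coinsurance on $4,945 = $1,978. That would push OOP to $5,922.60, over the $4,300 cap, so patient pays $4,300 − $3,944.60 = $355.40.
Total paid by the patient: $877 + $2,910.40 + $157.20 + $355.40 = $4,300.

$4,300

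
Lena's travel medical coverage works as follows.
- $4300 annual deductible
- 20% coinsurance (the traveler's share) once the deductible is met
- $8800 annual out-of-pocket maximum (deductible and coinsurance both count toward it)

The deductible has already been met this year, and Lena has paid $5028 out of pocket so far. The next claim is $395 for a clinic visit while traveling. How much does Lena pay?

$79

The deductible is already satisfied, so the full bill goes to coinsurance.
Coinsurance: $395 × 20% = $79.
Cumulative spending $5028 + $79 = $5107 stays under the $8800 maximum.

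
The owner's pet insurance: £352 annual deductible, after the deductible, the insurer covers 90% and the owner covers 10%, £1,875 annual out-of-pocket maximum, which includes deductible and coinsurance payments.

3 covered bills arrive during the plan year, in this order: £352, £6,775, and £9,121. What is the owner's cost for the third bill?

£845.50

Bill 1, £352: fully absorbed by the deductible. Owner pays £352; OOP now £352.
Bill 2, £6,775: deductible met; 10% of £6,775 = £677.50. Owner pays £677.50; OOP now £1,029.50.
Bill 3, £9,121: deductible already satisfied, so owner's share is 10% × £9,121 = £912.10. OOP would hit £1,941.60 > £1,875, so the cap limits the owner to £1,875 − £1,029.50 = £845.50.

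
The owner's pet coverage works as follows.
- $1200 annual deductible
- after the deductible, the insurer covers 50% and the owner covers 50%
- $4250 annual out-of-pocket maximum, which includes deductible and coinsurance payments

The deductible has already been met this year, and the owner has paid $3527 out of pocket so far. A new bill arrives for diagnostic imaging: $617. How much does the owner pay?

The deductible is already satisfied, so the full bill goes to coinsurance.
Owner's 50% share of $617 is $308.50.
Cumulative spending $3527 + $308.50 = $3835.50 stays under the $4250 maximum.

$308.50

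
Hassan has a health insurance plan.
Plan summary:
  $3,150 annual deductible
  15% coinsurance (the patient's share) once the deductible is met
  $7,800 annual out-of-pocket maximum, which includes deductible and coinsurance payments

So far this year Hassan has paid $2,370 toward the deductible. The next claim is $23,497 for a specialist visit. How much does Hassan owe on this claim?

$4,187.55

Remaining deductible: $3,150 − $2,370 = $780.
That leaves $23,497 − $780 = $22,717 for coinsurance.
Coinsurance: $22,717 × 15% = $3,407.55.
So the patient owes $780 + $3,407.55 = $4,187.55 before any cap.
Year-to-date out-of-pocket becomes $2,370 + $4,187.55 = $6,557.55, still under the $7,800 maximum, so no cap applies.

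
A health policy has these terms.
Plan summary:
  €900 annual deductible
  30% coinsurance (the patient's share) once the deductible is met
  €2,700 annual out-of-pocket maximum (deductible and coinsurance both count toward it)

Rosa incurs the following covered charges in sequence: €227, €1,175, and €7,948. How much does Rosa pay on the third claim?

€1,649.40

Claim 1 — €227: all of it applies to the deductible. Patient pays €227; OOP now €227.
Claim 2 — €1,175: deductible takes €673, €502 remains; coinsurance €502 × 30% = €150.60. Patient owes €823.60 (running OOP €1,050.60).
Claim 3 — €7,948: deductible already satisfied, so patient's share is 30% × €7,948 = €2,384.40. That would push OOP to €3,435, over the €2,700 cap, so patient pays €2,700 − €1,050.60 = €1,649.40.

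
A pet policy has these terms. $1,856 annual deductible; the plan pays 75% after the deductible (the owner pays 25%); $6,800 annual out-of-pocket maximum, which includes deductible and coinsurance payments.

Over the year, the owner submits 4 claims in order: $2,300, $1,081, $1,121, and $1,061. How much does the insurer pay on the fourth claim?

$795.75

Claim 1 — $2,300: $1,856 to deductible, leaving $444; 25% of $444 = $111. Cost to owner: $1,967. OOP to date $1,967. Insurer: $2,300 − $1,967 = $333.
Claim 2 — $1,081: deductible already satisfied, so owner's share is 25% × $1,081 = $270.25. Cost to owner: $270.25. OOP to date $2,237.25. Plan pays $1,081 − $270.25 = $810.75.
Claim 3 — $1,121: 25% coinsurance on $1,121 = $280.25. Owner owes $280.25 (running OOP $2,517.50). Insurer: $1,121 − $280.25 = $840.75.
Claim 4 — $1,061: 25% coinsurance on $1,061 = $265.25. Cost to owner: $265.25. OOP to date $2,782.75. Plan pays $1,061 − $265.25 = $795.75.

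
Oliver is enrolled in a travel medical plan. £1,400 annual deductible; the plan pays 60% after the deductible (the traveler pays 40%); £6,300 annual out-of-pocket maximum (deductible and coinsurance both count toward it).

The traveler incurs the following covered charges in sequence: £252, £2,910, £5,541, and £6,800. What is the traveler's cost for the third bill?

Bill 1, £252: all of it applies to the deductible. Cost to traveler: £252. OOP to date £252.
Bill 2, £2,910: £1,148 finishes the deductible; £1,762 goes to coinsurance; 40% of £1,762 = £704.80. Traveler pays £1,852.80; OOP now £2,104.80.
Bill 3, £5,541: deductible met; 40% of £5,541 = £2,216.40. Traveler owes £2,216.40 (running OOP £4,321.20).

£2,216.40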